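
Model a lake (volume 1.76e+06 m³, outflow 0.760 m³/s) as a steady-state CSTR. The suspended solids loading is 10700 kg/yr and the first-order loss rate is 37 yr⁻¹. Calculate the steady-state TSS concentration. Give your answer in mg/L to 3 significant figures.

0.120 mg/L

Outflow Q = 0.760 m³/s × 3.156e+07 s/yr = 2.398e+07 m³/yr.
Steady-state CSTR mass balance: W = Q·C + k·V·C, so C = W/(Q + kV).
Q + kV = 2.398e+07 + 37·1.76e+06 = 8.91e+07 m³/yr.
C = 10700/8.91e+07 = 0.0001201 kg/m³ = 0.1201 mg/L.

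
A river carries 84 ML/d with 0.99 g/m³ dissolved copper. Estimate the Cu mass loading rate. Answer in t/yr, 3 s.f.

30.4 t/yr

84 ML/d = 0.9722 m³/s.
Mass flux = Q·C = 0.9722 m³/s × 0.99 g/m³ = 0.9625 g/s.
= 0.9625 g/s × 31.56 = 30.37 t/yr.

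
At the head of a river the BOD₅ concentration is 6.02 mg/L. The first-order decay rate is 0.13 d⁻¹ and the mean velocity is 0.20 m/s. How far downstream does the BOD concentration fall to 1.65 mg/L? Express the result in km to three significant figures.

From C = C₀·e^(−kt), t = ln(C₀/C)/k = ln(6.02/1.65)/0.13 = 1.294/0.13 = 9.956 d.
Distance = v·t = 0.20 m/s × 8.602e+05 s = 1.72e+05 m = 172 km.

172 km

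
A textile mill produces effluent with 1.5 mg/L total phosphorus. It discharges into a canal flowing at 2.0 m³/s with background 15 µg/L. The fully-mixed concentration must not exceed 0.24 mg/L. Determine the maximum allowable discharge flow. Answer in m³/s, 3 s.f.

15 µg/L = 0.015 mg/L.
Mass balance at complete mixing: C_std·(Q_w + Q_r) = Q_w·C_e + Q_r·C_b.
Rearranging, Q_w = Q_r·(C_std − C_b)/(C_e − C_std) = 2.0·(0.24 − 0.015) / (1.5 − 0.24) = 0.3571 m³/s.

0.357 m³/s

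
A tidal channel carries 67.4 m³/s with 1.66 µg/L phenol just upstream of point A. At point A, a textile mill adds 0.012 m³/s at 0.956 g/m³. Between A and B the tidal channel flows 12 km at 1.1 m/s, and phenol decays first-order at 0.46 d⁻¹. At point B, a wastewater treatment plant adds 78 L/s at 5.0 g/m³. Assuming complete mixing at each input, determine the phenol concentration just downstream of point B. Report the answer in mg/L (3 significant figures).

0.00750 mg/L

1.66 µg/L = 0.00166 mg/L.
After input A: C = (67.4·0.00166 + 0.012·0.956) / 67.41 = 0.00183 mg/L.
Over the 12 km reach to input B (t = 1.091e+04 s = 0.1263 d), decay gives C = 0.00183·exp(−0.46·0.1263) = 0.001727 mg/L.
78 L/s = 0.078 m³/s.
After input B: C = (67.41·0.001727 + 0.078·5) / 67.49 = 0.007503 mg/L.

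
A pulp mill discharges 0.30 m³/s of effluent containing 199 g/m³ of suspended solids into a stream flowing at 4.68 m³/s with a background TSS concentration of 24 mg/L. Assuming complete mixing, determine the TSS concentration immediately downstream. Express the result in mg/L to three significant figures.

By mass balance at complete mixing, C = (0.3·199 + 4.68·24) / (0.3 + 4.68) = 172/4.98 = 34.54 mg/L.

34.5 mg/L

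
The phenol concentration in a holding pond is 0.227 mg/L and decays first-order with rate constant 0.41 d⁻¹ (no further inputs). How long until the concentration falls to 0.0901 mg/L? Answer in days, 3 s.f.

t = ln(C₀/C)/k = ln(0.227/0.0901)/0.41 = 0.924/0.41 = 2.254 d.

2.25 d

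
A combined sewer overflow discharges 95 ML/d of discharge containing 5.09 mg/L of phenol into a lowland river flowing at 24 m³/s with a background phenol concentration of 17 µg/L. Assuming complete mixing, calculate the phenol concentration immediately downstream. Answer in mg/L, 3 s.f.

0.239 mg/L

95 ML/d = 1.1 m³/s.
17 µg/L = 0.017 mg/L.
By mass balance at complete mixing, C = (1.1·5.09 + 24·0.017) / (1.1 + 24) = 6.005/25.1 = 0.2392 mg/L.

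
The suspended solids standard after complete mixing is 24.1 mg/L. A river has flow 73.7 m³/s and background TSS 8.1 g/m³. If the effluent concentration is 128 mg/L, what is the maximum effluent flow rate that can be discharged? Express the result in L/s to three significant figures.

Mass balance at complete mixing: C_std·(Q_w + Q_r) = Q_w·C_e + Q_r·C_b.
Rearranging, Q_w = Q_r·(C_std − C_b)/(C_e − C_std) = 73.7·(24.1 − 8.1) / (128 − 24.1) = 11.35 m³/s.
= 1.135e+04 L/s.

11300 L/s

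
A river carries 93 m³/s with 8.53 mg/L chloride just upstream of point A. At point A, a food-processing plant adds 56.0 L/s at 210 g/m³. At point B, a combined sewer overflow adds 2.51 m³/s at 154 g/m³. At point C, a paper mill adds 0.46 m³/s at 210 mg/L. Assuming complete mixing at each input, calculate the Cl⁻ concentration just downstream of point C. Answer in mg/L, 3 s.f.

56.0 L/s = 0.056 m³/s.
After input A: C = (93·8.53 + 0.056·210) / 93.06 = 8.651 mg/L.
After input B: C = (93.06·8.651 + 2.51·154) / 95.57 = 12.47 mg/L.
After input C: C = (95.57·12.47 + 0.46·210) / 96.03 = 13.42 mg/L.

13.4 mg/L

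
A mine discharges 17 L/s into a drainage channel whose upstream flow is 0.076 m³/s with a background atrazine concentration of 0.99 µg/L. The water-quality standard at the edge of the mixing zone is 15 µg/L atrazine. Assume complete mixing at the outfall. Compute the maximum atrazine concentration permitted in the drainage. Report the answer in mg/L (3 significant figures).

17 L/s = 0.017 m³/s.
0.99 µg/L = 0.00099 mg/L.
15 µg/L = 0.015 mg/L.
Mass balance: 0.015·0.093 = 0.017·Cₑ + 0.076·0.00099.
Cₑ = (0.001395 − 7.524e-05) / 0.017 = 0.07763 mg/L.

0.0776 mg/L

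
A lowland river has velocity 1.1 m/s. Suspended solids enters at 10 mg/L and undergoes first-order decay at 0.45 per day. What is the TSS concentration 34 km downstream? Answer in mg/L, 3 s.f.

Travel time t = 34 km / 1.1 m/s = 3.4e+04/1.1 = 3.091e+04 s = 0.3577 d.
First-order decay: C = 10·exp(−0.45·0.3577) = 10·0.8513 = 8.513 mg/L.

8.51 mg/L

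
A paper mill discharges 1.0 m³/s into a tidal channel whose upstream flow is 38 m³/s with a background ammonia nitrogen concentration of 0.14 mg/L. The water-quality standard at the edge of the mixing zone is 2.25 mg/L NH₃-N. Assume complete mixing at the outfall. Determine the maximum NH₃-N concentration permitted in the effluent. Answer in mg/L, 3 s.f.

82.4 mg/L

Mass balance: 2.25·39 = 1·Cₑ + 38·0.14.
Cₑ = (87.75 − 5.32) / 1 = 82.43 mg/L.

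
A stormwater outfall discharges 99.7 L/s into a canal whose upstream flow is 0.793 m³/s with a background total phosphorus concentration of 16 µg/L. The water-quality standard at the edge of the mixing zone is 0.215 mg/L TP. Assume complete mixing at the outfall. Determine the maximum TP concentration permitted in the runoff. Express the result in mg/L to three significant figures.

99.7 L/s = 0.0997 m³/s.
16 µg/L = 0.016 mg/L.
Mass balance: 0.215·0.8927 = 0.0997·Cₑ + 0.793·0.016.
Cₑ = (0.1919 − 0.01269) / 0.0997 = 1.798 mg/L.

1.80 mg/L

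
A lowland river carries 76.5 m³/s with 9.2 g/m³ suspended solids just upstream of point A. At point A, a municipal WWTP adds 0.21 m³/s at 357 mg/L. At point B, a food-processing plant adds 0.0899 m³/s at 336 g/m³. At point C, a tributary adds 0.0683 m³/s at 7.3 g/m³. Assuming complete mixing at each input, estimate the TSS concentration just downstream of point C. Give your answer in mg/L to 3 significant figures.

10.5 mg/L

After input A: C = (76.5·9.2 + 0.21·357) / 76.71 = 10.15 mg/L.
After input B: C = (76.71·10.15 + 0.0899·336) / 76.8 = 10.53 mg/L.
After input C: C = (76.8·10.53 + 0.0683·7.3) / 76.87 = 10.53 mg/L.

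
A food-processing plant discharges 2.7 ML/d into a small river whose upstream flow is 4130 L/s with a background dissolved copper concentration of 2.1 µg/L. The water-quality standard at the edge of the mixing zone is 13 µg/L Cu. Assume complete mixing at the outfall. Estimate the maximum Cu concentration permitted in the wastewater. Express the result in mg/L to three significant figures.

2.7 ML/d = 0.03125 m³/s.
4130 L/s = 4.13 m³/s.
2.1 µg/L = 0.0021 mg/L.
13 µg/L = 0.013 mg/L.
Mass balance: 0.013·4.161 = 0.03125·Cₑ + 4.13·0.0021.
Cₑ = (0.0541 − 0.008673) / 0.03125 = 1.454 mg/L.

1.45 mg/L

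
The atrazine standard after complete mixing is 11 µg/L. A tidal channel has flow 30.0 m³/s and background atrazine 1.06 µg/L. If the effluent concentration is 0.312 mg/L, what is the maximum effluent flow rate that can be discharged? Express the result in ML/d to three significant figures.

1.06 µg/L = 0.00106 mg/L.
11 µg/L = 0.011 mg/L.
Mass balance at complete mixing: C_std·(Q_w + Q_r) = Q_w·C_e + Q_r·C_b.
Rearranging, Q_w = Q_r·(C_std − C_b)/(C_e − C_std) = 30.0·(0.011 − 0.00106) / (0.312 − 0.011) = 0.9907 m³/s.
= 85.6 ML/d.

85.6 ML/d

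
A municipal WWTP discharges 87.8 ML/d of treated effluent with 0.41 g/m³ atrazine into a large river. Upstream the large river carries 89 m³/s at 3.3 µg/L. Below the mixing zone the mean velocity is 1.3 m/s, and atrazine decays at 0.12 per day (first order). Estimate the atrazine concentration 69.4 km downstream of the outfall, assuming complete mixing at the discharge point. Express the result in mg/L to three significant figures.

0.00733 mg/L

87.8 ML/d = 1.016 m³/s.
3.3 µg/L = 0.0033 mg/L.
After complete mixing, C₀ = (1.016·0.41 + 89·0.0033) / 90.02 = 0.007891 mg/L.
Travel time t = 6.94e+04 m / 1.3 m/s = 5.338e+04 s = 0.6179 d.
C = 0.007891·exp(−0.12·0.6179) = 0.007891·0.9285 = 0.007327 mg/L.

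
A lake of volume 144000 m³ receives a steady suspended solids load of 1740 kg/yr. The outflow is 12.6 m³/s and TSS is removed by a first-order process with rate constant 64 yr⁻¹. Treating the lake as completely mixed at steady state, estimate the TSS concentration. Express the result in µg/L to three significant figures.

4.28 µg/L

Outflow Q = 12.6 m³/s × 3.156e+07 s/yr = 3.976e+08 m³/yr.
Steady-state CSTR mass balance: W = Q·C + k·V·C, so C = W/(Q + kV).
Q + kV = 3.976e+08 + 64·144000 = 4.068e+08 m³/yr.
C = 1740/4.068e+08 = 4.277e-06 kg/m³ = 0.004277 mg/L = 4.277 µg/L.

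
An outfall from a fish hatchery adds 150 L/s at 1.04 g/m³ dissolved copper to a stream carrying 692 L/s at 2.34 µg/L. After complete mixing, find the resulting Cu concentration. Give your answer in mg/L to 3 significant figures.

150 L/s = 0.15 m³/s.
692 L/s = 0.692 m³/s.
2.34 µg/L = 0.00234 mg/L.
Conservation of mass across the mixing zone: C = (0.15·1.04 + 0.692·0.00234) / (0.15 + 0.692) = 0.1576/0.842 = 0.1872 mg/L.

0.187 mg/L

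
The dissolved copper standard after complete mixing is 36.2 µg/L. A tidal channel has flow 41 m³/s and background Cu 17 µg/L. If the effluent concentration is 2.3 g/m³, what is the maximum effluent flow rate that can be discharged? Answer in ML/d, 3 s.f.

30.0 ML/d

17 µg/L = 0.017 mg/L.
36.2 µg/L = 0.0362 mg/L.
Mass balance at complete mixing: C_std·(Q_w + Q_r) = Q_w·C_e + Q_r·C_b.
Rearranging, Q_w = Q_r·(C_std − C_b)/(C_e − C_std) = 41·(0.0362 − 0.017) / (2.3 − 0.0362) = 0.3477 m³/s.
= 30.04 ML/d.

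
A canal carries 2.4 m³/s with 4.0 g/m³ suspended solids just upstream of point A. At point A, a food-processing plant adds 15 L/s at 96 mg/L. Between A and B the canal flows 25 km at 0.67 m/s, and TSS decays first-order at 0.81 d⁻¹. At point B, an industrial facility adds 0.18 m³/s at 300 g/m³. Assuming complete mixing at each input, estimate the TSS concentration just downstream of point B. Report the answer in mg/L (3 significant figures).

15 L/s = 0.015 m³/s.
After input A: C = (2.4·4 + 0.015·96) / 2.415 = 4.571 mg/L.
Over the 25 km reach to input B (t = 3.731e+04 s = 0.4319 d), decay gives C = 4.571·exp(−0.81·0.4319) = 3.222 mg/L.
After input B: C = (2.415·3.222 + 0.18·300) / 2.595 = 23.81 mg/L.

23.8 mg/L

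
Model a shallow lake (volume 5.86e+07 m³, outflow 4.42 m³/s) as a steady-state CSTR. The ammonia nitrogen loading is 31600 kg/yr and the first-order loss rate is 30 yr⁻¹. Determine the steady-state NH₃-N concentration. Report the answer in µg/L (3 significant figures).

16.7 µg/L

Outflow Q = 4.42 m³/s × 3.156e+07 s/yr = 1.395e+08 m³/yr.
Steady-state CSTR mass balance: W = Q·C + k·V·C, so C = W/(Q + kV).
Q + kV = 1.395e+08 + 30·5.86e+07 = 1.897e+09 m³/yr.
C = 31600/1.897e+09 = 1.665e-05 kg/m³ = 0.01665 mg/L = 16.65 µg/L.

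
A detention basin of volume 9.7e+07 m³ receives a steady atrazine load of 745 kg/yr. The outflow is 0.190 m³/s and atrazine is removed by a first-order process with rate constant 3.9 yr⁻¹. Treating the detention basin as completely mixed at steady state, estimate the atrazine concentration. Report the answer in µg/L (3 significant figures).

Outflow Q = 0.190 m³/s × 3.156e+07 s/yr = 5.996e+06 m³/yr.
Steady-state CSTR mass balance: W = Q·C + k·V·C, so C = W/(Q + kV).
Q + kV = 5.996e+06 + 3.9·9.7e+07 = 3.843e+08 m³/yr.
C = 745/3.843e+08 = 1.939e-06 kg/m³ = 0.001939 mg/L = 1.939 µg/L.

1.94 µg/L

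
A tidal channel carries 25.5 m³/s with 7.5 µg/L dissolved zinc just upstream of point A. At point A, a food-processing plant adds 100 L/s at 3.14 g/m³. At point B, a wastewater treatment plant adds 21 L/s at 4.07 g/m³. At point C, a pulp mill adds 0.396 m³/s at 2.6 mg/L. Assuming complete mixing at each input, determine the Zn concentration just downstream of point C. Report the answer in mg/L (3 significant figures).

7.5 µg/L = 0.0075 mg/L.
100 L/s = 0.1 m³/s.
After input A: C = (25.5·0.0075 + 0.1·3.14) / 25.6 = 0.01974 mg/L.
21 L/s = 0.021 m³/s.
After input B: C = (25.6·0.01974 + 0.021·4.07) / 25.62 = 0.02306 mg/L.
After input C: C = (25.62·0.02306 + 0.396·2.6) / 26.02 = 0.06228 mg/L.

0.0623 mg/L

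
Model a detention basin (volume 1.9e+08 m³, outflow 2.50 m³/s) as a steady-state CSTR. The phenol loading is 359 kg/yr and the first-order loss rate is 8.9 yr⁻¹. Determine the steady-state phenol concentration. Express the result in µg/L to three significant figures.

0.203 µg/L

Outflow Q = 2.50 m³/s × 3.156e+07 s/yr = 7.889e+07 m³/yr.
Steady-state CSTR mass balance: W = Q·C + k·V·C, so C = W/(Q + kV).
Q + kV = 7.889e+07 + 8.9·1.9e+08 = 1.77e+09 m³/yr.
C = 359/1.77e+09 = 2.028e-07 kg/m³ = 0.0002028 mg/L = 0.2028 µg/L.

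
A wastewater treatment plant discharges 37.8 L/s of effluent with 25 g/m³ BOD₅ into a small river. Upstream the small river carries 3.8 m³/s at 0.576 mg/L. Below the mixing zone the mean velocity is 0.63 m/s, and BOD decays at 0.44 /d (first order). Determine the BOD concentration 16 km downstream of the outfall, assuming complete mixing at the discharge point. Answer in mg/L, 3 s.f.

37.8 L/s = 0.0378 m³/s.
After complete mixing, C₀ = (0.0378·25 + 3.8·0.576) / 3.838 = 0.8166 mg/L.
Travel time t = 1.6e+04 m / 0.63 m/s = 2.54e+04 s = 0.2939 d.
C = 0.8166·exp(−0.44·0.2939) = 0.8166·0.8787 = 0.7175 mg/L.

0.717 mg/L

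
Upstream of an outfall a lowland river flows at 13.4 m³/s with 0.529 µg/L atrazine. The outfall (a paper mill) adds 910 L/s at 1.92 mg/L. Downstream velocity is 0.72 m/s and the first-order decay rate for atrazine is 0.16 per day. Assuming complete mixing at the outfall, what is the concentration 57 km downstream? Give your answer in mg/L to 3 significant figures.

0.106 mg/L

910 L/s = 0.91 m³/s.
0.529 µg/L = 0.000529 mg/L.
After complete mixing, C₀ = (0.91·1.92 + 13.4·0.000529) / 14.31 = 0.1226 mg/L.
Travel time t = 5.7e+04 m / 0.72 m/s = 7.917e+04 s = 0.9163 d.
C = 0.1226·exp(−0.16·0.9163) = 0.1226·0.8636 = 0.1059 mg/L.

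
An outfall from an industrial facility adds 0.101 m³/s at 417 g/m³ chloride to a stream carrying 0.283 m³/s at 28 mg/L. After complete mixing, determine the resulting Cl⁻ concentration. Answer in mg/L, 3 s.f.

Flow-weighted mixing gives C = (0.101·417 + 0.283·28) / (0.101 + 0.283) = 50.04/0.384 = 130.3 mg/L.

130 mg/L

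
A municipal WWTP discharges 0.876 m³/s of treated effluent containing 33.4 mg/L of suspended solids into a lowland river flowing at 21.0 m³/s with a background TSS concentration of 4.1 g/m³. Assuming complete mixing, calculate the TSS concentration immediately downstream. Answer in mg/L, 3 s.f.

5.27 mg/L

Flow-weighted mixing gives C = (0.876·33.4 + 21·4.1) / (0.876 + 21) = 115.4/21.88 = 5.273 mg/L.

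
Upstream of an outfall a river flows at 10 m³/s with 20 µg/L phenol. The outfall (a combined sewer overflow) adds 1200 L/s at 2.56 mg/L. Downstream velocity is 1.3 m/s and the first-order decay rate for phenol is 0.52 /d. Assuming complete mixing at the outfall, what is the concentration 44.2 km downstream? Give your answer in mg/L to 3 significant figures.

0.238 mg/L

1200 L/s = 1.2 m³/s.
20 µg/L = 0.02 mg/L.
After complete mixing, C₀ = (1.2·2.56 + 10·0.02) / 11.2 = 0.2921 mg/L.
Travel time t = 4.42e+04 m / 1.3 m/s = 3.4e+04 s = 0.3935 d.
C = 0.2921·exp(−0.52·0.3935) = 0.2921·0.8149 = 0.2381 mg/L.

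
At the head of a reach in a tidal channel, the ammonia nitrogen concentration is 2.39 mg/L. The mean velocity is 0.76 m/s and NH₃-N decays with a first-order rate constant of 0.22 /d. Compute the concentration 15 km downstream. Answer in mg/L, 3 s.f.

2.27 mg/L

Travel time t = 15 km / 0.76 m/s = 1.5e+04/0.76 = 1.974e+04 s = 0.2284 d.
First-order decay: C = 2.39·exp(−0.22·0.2284) = 2.39·0.951 = 2.273 mg/L.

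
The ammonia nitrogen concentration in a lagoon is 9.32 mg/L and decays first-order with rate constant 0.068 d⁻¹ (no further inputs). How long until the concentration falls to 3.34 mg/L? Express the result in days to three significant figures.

15.1 d

t = ln(C₀/C)/k = ln(9.32/3.34)/0.068 = 1.026/0.068 = 15.09 d.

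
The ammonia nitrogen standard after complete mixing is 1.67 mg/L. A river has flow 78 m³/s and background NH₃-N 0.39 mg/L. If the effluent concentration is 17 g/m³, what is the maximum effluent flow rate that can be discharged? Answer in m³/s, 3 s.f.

Mass balance at complete mixing: C_std·(Q_w + Q_r) = Q_w·C_e + Q_r·C_b.
Rearranging, Q_w = Q_r·(C_std − C_b)/(C_e − C_std) = 78·(1.67 − 0.39) / (17 − 1.67) = 6.513 m³/s.

6.51 m³/s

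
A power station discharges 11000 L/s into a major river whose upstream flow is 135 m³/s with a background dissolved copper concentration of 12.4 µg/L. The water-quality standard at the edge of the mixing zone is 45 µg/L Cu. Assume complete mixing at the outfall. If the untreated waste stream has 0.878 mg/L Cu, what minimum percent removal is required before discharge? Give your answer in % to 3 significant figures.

49.3 %

11000 L/s = 11 m³/s.
12.4 µg/L = 0.0124 mg/L.
45 µg/L = 0.045 mg/L.
Mass balance: 0.045·146 = 11·Cₑ + 135·0.0124.
Cₑ = (6.57 − 1.674) / 11 = 0.4451 mg/L.
Required removal = 1 − 0.4451/0.878 = 49.31 %.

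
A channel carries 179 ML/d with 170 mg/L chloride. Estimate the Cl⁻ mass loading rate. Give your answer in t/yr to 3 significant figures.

11100 t/yr

179 ML/d = 2.072 m³/s.
Mass flux = Q·C = 2.072 m³/s × 170 g/m³ = 352.2 g/s.
= 352.2 g/s × 31.56 = 1.111e+04 t/yr.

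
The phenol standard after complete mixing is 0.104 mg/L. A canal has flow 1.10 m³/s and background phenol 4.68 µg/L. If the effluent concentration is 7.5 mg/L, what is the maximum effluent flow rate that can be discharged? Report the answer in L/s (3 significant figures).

4.68 µg/L = 0.00468 mg/L.
Mass balance at complete mixing: C_std·(Q_w + Q_r) = Q_w·C_e + Q_r·C_b.
Rearranging, Q_w = Q_r·(C_std − C_b)/(C_e − C_std) = 1.10·(0.104 − 0.00468) / (7.5 − 0.104) = 0.01477 m³/s.
= 14.77 L/s.

14.8 L/s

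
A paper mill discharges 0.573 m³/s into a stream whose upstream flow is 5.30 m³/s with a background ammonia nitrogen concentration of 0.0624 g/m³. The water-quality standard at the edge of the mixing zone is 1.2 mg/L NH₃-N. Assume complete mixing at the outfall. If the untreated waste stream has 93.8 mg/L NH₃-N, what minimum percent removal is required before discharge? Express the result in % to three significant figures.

87.5 %

Mass balance: 1.2·5.873 = 0.573·Cₑ + 5.3·0.0624.
Cₑ = (7.048 − 0.3307) / 0.573 = 11.72 mg/L.
Required removal = 1 − 11.72/93.8 = 87.5 %.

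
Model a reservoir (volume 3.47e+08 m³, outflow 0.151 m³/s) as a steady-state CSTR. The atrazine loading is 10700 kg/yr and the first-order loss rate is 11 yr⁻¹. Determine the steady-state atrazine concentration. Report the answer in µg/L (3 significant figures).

2.80 µg/L

Outflow Q = 0.151 m³/s × 3.156e+07 s/yr = 4.765e+06 m³/yr.
Steady-state CSTR mass balance: W = Q·C + k·V·C, so C = W/(Q + kV).
Q + kV = 4.765e+06 + 11·3.47e+08 = 3.822e+09 m³/yr.
C = 10700/3.822e+09 = 2.8e-06 kg/m³ = 0.0028 mg/L = 2.8 µg/L.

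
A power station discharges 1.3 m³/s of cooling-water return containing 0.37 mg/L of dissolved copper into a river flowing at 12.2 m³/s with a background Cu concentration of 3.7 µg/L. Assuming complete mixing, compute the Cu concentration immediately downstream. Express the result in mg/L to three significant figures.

3.7 µg/L = 0.0037 mg/L.
Conservation of mass across the mixing zone: C = (1.3·0.37 + 12.2·0.0037) / (1.3 + 12.2) = 0.5261/13.5 = 0.03897 mg/L.

0.0390 mg/L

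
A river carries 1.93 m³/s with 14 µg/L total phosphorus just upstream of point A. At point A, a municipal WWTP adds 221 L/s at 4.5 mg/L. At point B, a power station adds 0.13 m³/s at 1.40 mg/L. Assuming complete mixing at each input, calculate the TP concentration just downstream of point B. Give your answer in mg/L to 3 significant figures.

14 µg/L = 0.014 mg/L.
221 L/s = 0.221 m³/s.
After input A: C = (1.93·0.014 + 0.221·4.5) / 2.151 = 0.4749 mg/L.
After input B: C = (2.151·0.4749 + 0.13·1.4) / 2.281 = 0.5276 mg/L.

0.528 mg/L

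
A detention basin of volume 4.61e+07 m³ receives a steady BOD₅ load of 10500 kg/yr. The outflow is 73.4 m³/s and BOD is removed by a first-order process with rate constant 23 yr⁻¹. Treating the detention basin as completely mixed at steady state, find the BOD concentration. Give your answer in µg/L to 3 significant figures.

3.11 µg/L

Outflow Q = 73.4 m³/s × 3.156e+07 s/yr = 2.316e+09 m³/yr.
Steady-state CSTR mass balance: W = Q·C + k·V·C, so C = W/(Q + kV).
Q + kV = 2.316e+09 + 23·4.61e+07 = 3.377e+09 m³/yr.
C = 10500/3.377e+09 = 3.11e-06 kg/m³ = 0.00311 mg/L = 3.11 µg/L.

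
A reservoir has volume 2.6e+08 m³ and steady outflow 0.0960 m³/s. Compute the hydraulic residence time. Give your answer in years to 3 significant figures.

85.8 yr

Q = 0.0960 m³/s × 3.156e+07 s/yr = 3.03e+06 m³/yr.
Hydraulic residence time τ = V/Q = 2.6e+08/3.03e+06 = 85.82 yr.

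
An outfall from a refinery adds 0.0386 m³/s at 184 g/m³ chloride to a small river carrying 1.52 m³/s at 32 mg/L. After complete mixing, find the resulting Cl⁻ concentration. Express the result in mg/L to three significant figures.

By mass balance at complete mixing, C = (0.0386·184 + 1.52·32) / (0.0386 + 1.52) = 55.74/1.559 = 35.76 mg/L.

35.8 mg/L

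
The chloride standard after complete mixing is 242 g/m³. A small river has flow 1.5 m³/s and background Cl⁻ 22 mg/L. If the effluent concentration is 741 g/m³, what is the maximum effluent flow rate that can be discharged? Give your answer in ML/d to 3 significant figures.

Mass balance at complete mixing: C_std·(Q_w + Q_r) = Q_w·C_e + Q_r·C_b.
Rearranging, Q_w = Q_r·(C_std − C_b)/(C_e − C_std) = 1.5·(242 − 22) / (741 − 242) = 0.6613 m³/s.
= 57.14 ML/d.

57.1 ML/d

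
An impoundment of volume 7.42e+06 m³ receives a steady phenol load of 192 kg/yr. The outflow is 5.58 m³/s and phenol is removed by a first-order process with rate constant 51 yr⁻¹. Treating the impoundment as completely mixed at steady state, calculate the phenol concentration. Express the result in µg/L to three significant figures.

0.346 µg/L

Outflow Q = 5.58 m³/s × 3.156e+07 s/yr = 1.761e+08 m³/yr.
Steady-state CSTR mass balance: W = Q·C + k·V·C, so C = W/(Q + kV).
Q + kV = 1.761e+08 + 51·7.42e+06 = 5.545e+08 m³/yr.
C = 192/5.545e+08 = 3.463e-07 kg/m³ = 0.0003463 mg/L = 0.3463 µg/L.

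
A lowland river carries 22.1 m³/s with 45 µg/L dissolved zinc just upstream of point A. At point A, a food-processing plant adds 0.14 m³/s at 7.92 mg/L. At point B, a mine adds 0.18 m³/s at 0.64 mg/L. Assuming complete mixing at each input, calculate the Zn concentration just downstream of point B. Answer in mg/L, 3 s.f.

0.0990 mg/L

45 µg/L = 0.045 mg/L.
After input A: C = (22.1·0.045 + 0.14·7.92) / 22.24 = 0.09457 mg/L.
After input B: C = (22.24·0.09457 + 0.18·0.64) / 22.42 = 0.09895 mg/L.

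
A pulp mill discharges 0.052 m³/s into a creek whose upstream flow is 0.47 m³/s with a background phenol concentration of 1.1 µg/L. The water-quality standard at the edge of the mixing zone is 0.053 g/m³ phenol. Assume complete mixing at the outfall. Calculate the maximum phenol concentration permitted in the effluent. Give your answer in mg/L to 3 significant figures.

0.522 mg/L

1.1 µg/L = 0.0011 mg/L.
Mass balance: 0.053·0.522 = 0.052·Cₑ + 0.47·0.0011.
Cₑ = (0.02767 − 0.000517) / 0.052 = 0.5221 mg/L.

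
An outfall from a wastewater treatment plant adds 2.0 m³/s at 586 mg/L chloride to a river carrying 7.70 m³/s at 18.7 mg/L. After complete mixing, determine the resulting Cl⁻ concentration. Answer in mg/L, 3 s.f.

136 mg/L

Flow-weighted mixing gives C = (2·586 + 7.7·18.7) / (2 + 7.7) = 1316/9.7 = 135.7 mg/L.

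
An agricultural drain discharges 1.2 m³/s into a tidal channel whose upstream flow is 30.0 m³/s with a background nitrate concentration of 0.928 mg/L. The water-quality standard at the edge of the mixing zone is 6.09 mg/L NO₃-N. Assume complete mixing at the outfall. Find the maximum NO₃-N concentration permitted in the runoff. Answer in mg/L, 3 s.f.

135 mg/L

Mass balance: 6.09·31.2 = 1.2·Cₑ + 30·0.928.
Cₑ = (190 − 27.84) / 1.2 = 135.1 mg/L.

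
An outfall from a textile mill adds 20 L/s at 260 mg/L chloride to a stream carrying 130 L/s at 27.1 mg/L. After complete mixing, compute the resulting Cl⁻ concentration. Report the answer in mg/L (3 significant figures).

58.2 mg/L

20 L/s = 0.02 m³/s.
130 L/s = 0.13 m³/s.
Flow-weighted mixing gives C = (0.02·260 + 0.13·27.1) / (0.02 + 0.13) = 8.723/0.15 = 58.15 mg/L.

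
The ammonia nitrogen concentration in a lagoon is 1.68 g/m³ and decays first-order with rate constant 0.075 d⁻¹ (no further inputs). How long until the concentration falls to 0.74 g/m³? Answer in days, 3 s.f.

t = ln(C₀/C)/k = ln(1.68/0.74)/0.075 = 0.8199/0.075 = 10.93 d.

10.9 d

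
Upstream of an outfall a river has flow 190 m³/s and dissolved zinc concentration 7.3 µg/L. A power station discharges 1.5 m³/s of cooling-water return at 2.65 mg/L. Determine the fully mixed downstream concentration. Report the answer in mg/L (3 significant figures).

0.0280 mg/L

7.3 µg/L = 0.0073 mg/L.
Conservation of mass across the mixing zone: C = (1.5·2.65 + 190·0.0073) / (1.5 + 190) = 5.362/191.5 = 0.028 mg/L.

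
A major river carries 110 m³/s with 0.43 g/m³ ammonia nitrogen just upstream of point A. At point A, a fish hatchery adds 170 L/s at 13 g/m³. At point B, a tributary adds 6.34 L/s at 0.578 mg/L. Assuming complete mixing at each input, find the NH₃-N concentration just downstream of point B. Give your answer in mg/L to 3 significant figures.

0.449 mg/L

170 L/s = 0.17 m³/s.
After input A: C = (110·0.43 + 0.17·13) / 110.2 = 0.4494 mg/L.
6.34 L/s = 0.00634 m³/s.
After input B: C = (110.2·0.4494 + 0.00634·0.578) / 110.2 = 0.4494 mg/L.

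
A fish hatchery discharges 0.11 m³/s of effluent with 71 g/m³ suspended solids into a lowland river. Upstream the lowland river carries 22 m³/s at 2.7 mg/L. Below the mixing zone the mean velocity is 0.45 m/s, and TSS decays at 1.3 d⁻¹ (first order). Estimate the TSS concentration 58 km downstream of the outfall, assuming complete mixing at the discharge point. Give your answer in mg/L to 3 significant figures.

After complete mixing, C₀ = (0.11·71 + 22·2.7) / 22.11 = 3.04 mg/L.
Travel time t = 5.8e+04 m / 0.45 m/s = 1.289e+05 s = 1.492 d.
C = 3.04·exp(−1.3·1.492) = 3.04·0.1438 = 0.4371 mg/L.

0.437 mg/L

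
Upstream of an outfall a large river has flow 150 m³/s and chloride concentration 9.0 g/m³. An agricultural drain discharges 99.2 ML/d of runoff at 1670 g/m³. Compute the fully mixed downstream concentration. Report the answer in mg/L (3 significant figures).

21.6 mg/L

99.2 ML/d = 1.148 m³/s.
Conservation of mass across the mixing zone: C = (1.148·1670 + 150·9) / (1.148 + 150) = 3267/151.1 = 21.62 mg/L.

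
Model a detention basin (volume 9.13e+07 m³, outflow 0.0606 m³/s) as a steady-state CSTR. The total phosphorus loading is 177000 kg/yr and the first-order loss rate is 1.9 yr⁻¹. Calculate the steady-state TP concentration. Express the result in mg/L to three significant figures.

Outflow Q = 0.0606 m³/s × 3.156e+07 s/yr = 1.912e+06 m³/yr.
Steady-state CSTR mass balance: W = Q·C + k·V·C, so C = W/(Q + kV).
Q + kV = 1.912e+06 + 1.9·9.13e+07 = 1.754e+08 m³/yr.
C = 177000/1.754e+08 = 0.001009 kg/m³ = 1.009 mg/L.

1.01 mg/L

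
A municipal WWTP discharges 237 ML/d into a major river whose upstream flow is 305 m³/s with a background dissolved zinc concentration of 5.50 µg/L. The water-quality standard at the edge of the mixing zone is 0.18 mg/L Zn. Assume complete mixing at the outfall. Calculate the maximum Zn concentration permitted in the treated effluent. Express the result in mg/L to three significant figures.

237 ML/d = 2.743 m³/s.
5.50 µg/L = 0.0055 mg/L.
Mass balance: 0.18·307.7 = 2.743·Cₑ + 305·0.0055.
Cₑ = (55.39 − 1.677) / 2.743 = 19.58 mg/L.

19.6 mg/L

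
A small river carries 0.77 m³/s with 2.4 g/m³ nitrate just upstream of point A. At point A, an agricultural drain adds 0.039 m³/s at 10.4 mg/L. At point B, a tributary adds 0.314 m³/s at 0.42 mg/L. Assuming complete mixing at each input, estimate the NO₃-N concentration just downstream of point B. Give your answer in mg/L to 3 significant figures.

2.12 mg/L

After input A: C = (0.77·2.4 + 0.039·10.4) / 0.809 = 2.786 mg/L.
After input B: C = (0.809·2.786 + 0.314·0.42) / 1.123 = 2.124 mg/L.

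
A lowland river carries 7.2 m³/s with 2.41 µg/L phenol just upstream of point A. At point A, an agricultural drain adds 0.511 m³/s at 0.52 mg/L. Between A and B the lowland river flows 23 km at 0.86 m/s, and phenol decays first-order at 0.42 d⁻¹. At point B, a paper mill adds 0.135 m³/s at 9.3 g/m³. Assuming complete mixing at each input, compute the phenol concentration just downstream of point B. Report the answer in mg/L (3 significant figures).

2.41 µg/L = 0.00241 mg/L.
After input A: C = (7.2·0.00241 + 0.511·0.52) / 7.711 = 0.03671 mg/L.
Over the 23 km reach to input B (t = 2.674e+04 s = 0.3095 d), decay gives C = 0.03671·exp(−0.42·0.3095) = 0.03223 mg/L.
After input B: C = (7.711·0.03223 + 0.135·9.3) / 7.846 = 0.1917 mg/L.

0.192 mg/L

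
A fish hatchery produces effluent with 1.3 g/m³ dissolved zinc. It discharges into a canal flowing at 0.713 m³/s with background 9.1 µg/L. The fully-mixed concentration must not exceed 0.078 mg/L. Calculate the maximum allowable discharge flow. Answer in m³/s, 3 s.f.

9.1 µg/L = 0.0091 mg/L.
Mass balance at complete mixing: C_std·(Q_w + Q_r) = Q_w·C_e + Q_r·C_b.
Rearranging, Q_w = Q_r·(C_std − C_b)/(C_e − C_std) = 0.713·(0.078 − 0.0091) / (1.3 − 0.078) = 0.0402 m³/s.

0.0402 m³/s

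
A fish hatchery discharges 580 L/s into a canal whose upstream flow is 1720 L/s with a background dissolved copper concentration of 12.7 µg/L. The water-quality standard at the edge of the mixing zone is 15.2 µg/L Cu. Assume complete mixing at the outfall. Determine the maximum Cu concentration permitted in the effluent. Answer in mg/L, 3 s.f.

0.0226 mg/L

580 L/s = 0.58 m³/s.
1720 L/s = 1.72 m³/s.
12.7 µg/L = 0.0127 mg/L.
15.2 µg/L = 0.0152 mg/L.
Mass balance: 0.0152·2.3 = 0.58·Cₑ + 1.72·0.0127.
Cₑ = (0.03496 − 0.02184) / 0.58 = 0.02261 mg/L.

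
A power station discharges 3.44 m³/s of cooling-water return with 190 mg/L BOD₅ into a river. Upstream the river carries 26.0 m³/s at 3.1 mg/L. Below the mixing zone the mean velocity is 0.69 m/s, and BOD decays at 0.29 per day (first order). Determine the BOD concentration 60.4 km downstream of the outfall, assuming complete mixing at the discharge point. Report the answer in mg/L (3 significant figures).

18.6 mg/L

After complete mixing, C₀ = (3.44·190 + 26·3.1) / 29.44 = 24.94 mg/L.
Travel time t = 6.04e+04 m / 0.69 m/s = 8.754e+04 s = 1.013 d.
C = 24.94·exp(−0.29·1.013) = 24.94·0.7454 = 18.59 mg/L.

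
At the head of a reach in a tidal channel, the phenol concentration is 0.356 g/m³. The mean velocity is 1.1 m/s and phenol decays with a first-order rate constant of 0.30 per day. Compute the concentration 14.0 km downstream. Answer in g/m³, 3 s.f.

Travel time t = 14.0 km / 1.1 m/s = 1.4e+04/1.1 = 1.273e+04 s = 0.1473 d.
First-order decay: C = 0.356·exp(−0.30·0.1473) = 0.356·0.9568 = 0.3406 g/m³.

0.341 g/m³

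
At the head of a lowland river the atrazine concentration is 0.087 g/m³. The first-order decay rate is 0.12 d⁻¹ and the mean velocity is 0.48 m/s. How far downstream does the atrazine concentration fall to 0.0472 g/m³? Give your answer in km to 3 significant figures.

From C = C₀·e^(−kt), t = ln(C₀/C)/k = ln(0.087/0.0472)/0.12 = 0.6115/0.12 = 5.096 d.
Distance = v·t = 0.48 m/s × 4.403e+05 s = 2.113e+05 m = 211.3 km.

211 km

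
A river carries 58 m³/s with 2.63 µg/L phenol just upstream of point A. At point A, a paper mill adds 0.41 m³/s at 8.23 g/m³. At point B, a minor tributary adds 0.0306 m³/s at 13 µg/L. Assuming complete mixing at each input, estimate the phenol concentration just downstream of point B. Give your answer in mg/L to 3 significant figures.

2.63 µg/L = 0.00263 mg/L.
After input A: C = (58·0.00263 + 0.41·8.23) / 58.41 = 0.06038 mg/L.
13 µg/L = 0.013 mg/L.
After input B: C = (58.41·0.06038 + 0.0306·0.013) / 58.44 = 0.06036 mg/L.

0.0604 mg/L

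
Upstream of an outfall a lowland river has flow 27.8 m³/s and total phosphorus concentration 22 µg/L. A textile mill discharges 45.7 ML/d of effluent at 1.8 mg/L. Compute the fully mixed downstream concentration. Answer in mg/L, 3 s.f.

0.0552 mg/L

45.7 ML/d = 0.5289 m³/s.
22 µg/L = 0.022 mg/L.
Flow-weighted mixing gives C = (0.5289·1.8 + 27.8·0.022) / (0.5289 + 27.8) = 1.564/28.33 = 0.0552 mg/L.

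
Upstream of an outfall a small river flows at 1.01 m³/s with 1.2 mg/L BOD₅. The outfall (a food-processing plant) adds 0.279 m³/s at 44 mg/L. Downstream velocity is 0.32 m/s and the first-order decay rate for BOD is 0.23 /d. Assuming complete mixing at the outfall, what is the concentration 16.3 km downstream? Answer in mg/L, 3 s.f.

9.14 mg/L

After complete mixing, C₀ = (0.279·44 + 1.01·1.2) / 1.289 = 10.46 mg/L.
Travel time t = 1.63e+04 m / 0.32 m/s = 5.094e+04 s = 0.5896 d.
C = 10.46·exp(−0.23·0.5896) = 10.46·0.8732 = 9.137 mg/L.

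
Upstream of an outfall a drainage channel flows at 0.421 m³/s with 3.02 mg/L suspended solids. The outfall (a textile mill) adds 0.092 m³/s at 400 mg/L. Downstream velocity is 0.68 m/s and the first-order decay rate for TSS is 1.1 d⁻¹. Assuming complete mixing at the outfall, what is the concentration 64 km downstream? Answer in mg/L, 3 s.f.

After complete mixing, C₀ = (0.092·400 + 0.421·3.02) / 0.513 = 74.21 mg/L.
Travel time t = 6.4e+04 m / 0.68 m/s = 9.412e+04 s = 1.089 d.
C = 74.21·exp(−1.1·1.089) = 74.21·0.3017 = 22.39 mg/L.

22.4 mg/L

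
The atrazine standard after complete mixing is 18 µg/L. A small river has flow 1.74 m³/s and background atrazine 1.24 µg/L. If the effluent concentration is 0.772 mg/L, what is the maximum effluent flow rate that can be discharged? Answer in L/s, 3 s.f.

38.7 L/s

1.24 µg/L = 0.00124 mg/L.
18 µg/L = 0.018 mg/L.
Mass balance at complete mixing: C_std·(Q_w + Q_r) = Q_w·C_e + Q_r·C_b.
Rearranging, Q_w = Q_r·(C_std − C_b)/(C_e − C_std) = 1.74·(0.018 − 0.00124) / (0.772 − 0.018) = 0.03868 m³/s.
= 38.68 L/s.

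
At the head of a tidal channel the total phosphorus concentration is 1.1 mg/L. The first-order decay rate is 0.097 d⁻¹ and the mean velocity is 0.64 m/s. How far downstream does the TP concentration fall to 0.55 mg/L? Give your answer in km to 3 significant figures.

From C = C₀·e^(−kt), t = ln(C₀/C)/k = ln(1.1/0.55)/0.097 = 0.6931/0.097 = 7.146 d.
Distance = v·t = 0.64 m/s × 6.174e+05 s = 3.951e+05 m = 395.1 km.

395 km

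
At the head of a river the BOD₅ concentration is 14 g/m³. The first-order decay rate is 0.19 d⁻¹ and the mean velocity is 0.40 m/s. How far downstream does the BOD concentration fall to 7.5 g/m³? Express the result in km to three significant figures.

114 km

From C = C₀·e^(−kt), t = ln(C₀/C)/k = ln(14/7.5)/0.19 = 0.6242/0.19 = 3.285 d.
Distance = v·t = 0.40 m/s × 2.838e+05 s = 1.135e+05 m = 113.5 km.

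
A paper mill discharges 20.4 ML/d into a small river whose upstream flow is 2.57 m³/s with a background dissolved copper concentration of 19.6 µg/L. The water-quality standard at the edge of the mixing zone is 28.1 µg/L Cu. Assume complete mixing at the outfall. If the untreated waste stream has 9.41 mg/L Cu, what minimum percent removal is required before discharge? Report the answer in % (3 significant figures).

20.4 ML/d = 0.2361 m³/s.
19.6 µg/L = 0.0196 mg/L.
28.1 µg/L = 0.0281 mg/L.
Mass balance: 0.0281·2.806 = 0.2361·Cₑ + 2.57·0.0196.
Cₑ = (0.07885 − 0.05037) / 0.2361 = 0.1206 mg/L.
Required removal = 1 − 0.1206/9.41 = 98.72 %.

98.7 %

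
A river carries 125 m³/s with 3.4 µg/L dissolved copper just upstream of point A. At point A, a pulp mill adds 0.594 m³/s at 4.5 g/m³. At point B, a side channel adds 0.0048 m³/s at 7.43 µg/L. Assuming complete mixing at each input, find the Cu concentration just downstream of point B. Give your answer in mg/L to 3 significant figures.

0.0247 mg/L

3.4 µg/L = 0.0034 mg/L.
After input A: C = (125·0.0034 + 0.594·4.5) / 125.6 = 0.02467 mg/L.
7.43 µg/L = 0.00743 mg/L.
After input B: C = (125.6·0.02467 + 0.0048·0.00743) / 125.6 = 0.02467 mg/L.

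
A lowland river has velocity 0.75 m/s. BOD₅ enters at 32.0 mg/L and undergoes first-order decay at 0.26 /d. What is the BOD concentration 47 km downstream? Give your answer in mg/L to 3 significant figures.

Travel time t = 47 km / 0.75 m/s = 4.7e+04/0.75 = 6.267e+04 s = 0.7253 d.
First-order decay: C = 32.0·exp(−0.26·0.7253) = 32.0·0.8281 = 26.5 mg/L.

26.5 mg/L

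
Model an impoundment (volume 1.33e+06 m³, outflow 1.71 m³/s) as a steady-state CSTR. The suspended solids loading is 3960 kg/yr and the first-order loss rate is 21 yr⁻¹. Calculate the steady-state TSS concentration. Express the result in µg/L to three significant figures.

Outflow Q = 1.71 m³/s × 3.156e+07 s/yr = 5.396e+07 m³/yr.
Steady-state CSTR mass balance: W = Q·C + k·V·C, so C = W/(Q + kV).
Q + kV = 5.396e+07 + 21·1.33e+06 = 8.189e+07 m³/yr.
C = 3960/8.189e+07 = 4.836e-05 kg/m³ = 0.04836 mg/L = 48.36 µg/L.

48.4 µg/L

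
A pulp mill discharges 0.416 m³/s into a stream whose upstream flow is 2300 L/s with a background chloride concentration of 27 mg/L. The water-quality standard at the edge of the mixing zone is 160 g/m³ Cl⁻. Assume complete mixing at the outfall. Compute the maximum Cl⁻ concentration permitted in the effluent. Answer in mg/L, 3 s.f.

2300 L/s = 2.3 m³/s.
Mass balance: 160·2.716 = 0.416·Cₑ + 2.3·27.
Cₑ = (434.6 − 62.1) / 0.416 = 895.3 mg/L.

895 mg/L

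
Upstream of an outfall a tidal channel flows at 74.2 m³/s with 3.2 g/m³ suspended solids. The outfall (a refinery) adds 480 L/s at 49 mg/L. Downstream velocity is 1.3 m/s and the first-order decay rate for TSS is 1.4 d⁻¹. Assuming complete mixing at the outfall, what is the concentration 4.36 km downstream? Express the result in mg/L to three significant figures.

3.31 mg/L

480 L/s = 0.48 m³/s.
After complete mixing, C₀ = (0.48·49 + 74.2·3.2) / 74.68 = 3.494 mg/L.
Travel time t = 4360 m / 1.3 m/s = 3354 s = 0.03882 d.
C = 3.494·exp(−1.4·0.03882) = 3.494·0.9471 = 3.31 mg/L.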